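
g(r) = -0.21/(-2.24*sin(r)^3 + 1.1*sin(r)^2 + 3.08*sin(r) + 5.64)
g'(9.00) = -0.01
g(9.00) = -0.03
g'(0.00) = 0.02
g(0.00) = -0.04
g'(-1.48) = -0.00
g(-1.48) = -0.04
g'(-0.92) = -0.01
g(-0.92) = -0.04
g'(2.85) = -0.01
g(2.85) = -0.03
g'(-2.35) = 0.01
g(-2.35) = -0.04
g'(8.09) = 0.00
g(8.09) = -0.03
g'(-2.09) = 0.01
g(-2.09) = -0.04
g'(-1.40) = -0.01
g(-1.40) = -0.04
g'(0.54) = 0.01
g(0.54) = -0.03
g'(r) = -0.21*(6.72*sin(r)^2*cos(r) - 2.2*sin(r)*cos(r) - 3.08*cos(r))/(-2.24*sin(r)^3 + 1.1*sin(r)^2 + 3.08*sin(r) + 5.64)^2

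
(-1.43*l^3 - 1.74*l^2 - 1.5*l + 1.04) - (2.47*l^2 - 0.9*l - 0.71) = -1.43*l^3 - 4.21*l^2 - 0.6*l + 1.75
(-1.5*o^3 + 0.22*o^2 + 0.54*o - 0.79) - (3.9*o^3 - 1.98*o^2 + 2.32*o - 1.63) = -5.4*o^3 + 2.2*o^2 - 1.78*o + 0.84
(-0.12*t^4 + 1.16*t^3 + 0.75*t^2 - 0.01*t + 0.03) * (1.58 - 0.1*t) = 0.012*t^5 - 0.3056*t^4 + 1.7578*t^3 + 1.186*t^2 - 0.0188*t + 0.0474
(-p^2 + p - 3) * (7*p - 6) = -7*p^3 + 13*p^2 - 27*p + 18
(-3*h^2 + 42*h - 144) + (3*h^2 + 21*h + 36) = 63*h - 108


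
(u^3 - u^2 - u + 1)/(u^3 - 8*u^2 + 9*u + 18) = (u^2 - 2*u + 1)/(u^2 - 9*u + 18)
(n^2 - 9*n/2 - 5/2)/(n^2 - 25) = (n + 1/2)/(n + 5)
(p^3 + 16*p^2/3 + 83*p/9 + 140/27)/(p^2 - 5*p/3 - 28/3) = (p^2 + 3*p + 20/9)/(p - 4)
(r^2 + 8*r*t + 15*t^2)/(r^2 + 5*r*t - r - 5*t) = (r + 3*t)/(r - 1)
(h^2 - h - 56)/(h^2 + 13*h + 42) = (h - 8)/(h + 6)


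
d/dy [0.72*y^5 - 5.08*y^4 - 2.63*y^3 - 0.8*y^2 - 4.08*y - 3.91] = 3.6*y^4 - 20.32*y^3 - 7.89*y^2 - 1.6*y - 4.08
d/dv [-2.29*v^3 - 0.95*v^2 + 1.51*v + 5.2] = -6.87*v^2 - 1.9*v + 1.51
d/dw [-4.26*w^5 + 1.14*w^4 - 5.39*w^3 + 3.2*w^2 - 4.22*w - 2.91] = -21.3*w^4 + 4.56*w^3 - 16.17*w^2 + 6.4*w - 4.22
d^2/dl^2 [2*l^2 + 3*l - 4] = 4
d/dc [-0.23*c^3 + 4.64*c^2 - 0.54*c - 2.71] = -0.69*c^2 + 9.28*c - 0.54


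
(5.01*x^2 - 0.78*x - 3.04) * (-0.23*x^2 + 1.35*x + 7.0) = -1.1523*x^4 + 6.9429*x^3 + 34.7162*x^2 - 9.564*x - 21.28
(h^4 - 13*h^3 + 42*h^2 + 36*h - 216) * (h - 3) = h^5 - 16*h^4 + 81*h^3 - 90*h^2 - 324*h + 648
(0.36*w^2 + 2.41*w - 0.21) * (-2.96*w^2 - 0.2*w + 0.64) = -1.0656*w^4 - 7.2056*w^3 + 0.37*w^2 + 1.5844*w - 0.1344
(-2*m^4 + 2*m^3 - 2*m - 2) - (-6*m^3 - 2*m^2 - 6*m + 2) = -2*m^4 + 8*m^3 + 2*m^2 + 4*m - 4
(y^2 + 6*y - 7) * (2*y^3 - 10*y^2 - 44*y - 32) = 2*y^5 + 2*y^4 - 118*y^3 - 226*y^2 + 116*y + 224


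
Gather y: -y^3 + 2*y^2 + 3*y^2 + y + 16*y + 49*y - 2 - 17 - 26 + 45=-y^3 + 5*y^2 + 66*y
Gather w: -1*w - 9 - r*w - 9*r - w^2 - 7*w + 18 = -9*r - w^2 + w*(-r - 8) + 9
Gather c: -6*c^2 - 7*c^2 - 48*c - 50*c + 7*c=-13*c^2 - 91*c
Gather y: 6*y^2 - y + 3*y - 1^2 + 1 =6*y^2 + 2*y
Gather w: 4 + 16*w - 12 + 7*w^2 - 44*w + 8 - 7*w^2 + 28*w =0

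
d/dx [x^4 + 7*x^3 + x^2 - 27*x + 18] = 4*x^3 + 21*x^2 + 2*x - 27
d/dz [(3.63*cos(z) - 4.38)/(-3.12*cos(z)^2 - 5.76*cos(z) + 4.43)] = (-11.3256*cos(z)^2 + 27.3312*cos(z) + 9.1479)*sin(z)/(9.7344*cos(z)^4 + 35.9424*cos(z)^3 + 5.5344*cos(z)^2 - 51.0336*cos(z) + 19.6249)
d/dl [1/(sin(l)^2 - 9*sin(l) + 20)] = (9 - 2*sin(l))*cos(l)/(sin(l)^2 - 9*sin(l) + 20)^2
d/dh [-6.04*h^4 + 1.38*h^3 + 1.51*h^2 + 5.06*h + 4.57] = -24.16*h^3 + 4.14*h^2 + 3.02*h + 5.06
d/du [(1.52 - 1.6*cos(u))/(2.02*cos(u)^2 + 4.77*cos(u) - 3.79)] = (-3.232*cos(u)^2 + 6.1408*cos(u) + 1.1864)*sin(u)/(4.0804*cos(u)^4 + 19.2708*cos(u)^3 + 7.4413*cos(u)^2 - 36.1566*cos(u) + 14.3641)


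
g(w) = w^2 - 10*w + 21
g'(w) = 2*w - 10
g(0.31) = 18.00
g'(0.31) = -9.38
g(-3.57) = 69.44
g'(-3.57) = -17.14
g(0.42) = 16.98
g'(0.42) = -9.16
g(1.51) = 8.18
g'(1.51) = -6.98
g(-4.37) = 83.80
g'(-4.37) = -18.74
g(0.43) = 16.88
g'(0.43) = -9.14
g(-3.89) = 75.03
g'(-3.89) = -17.78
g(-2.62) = 54.06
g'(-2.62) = -15.24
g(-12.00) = 285.00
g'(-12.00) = -34.00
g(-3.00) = 60.00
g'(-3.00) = -16.00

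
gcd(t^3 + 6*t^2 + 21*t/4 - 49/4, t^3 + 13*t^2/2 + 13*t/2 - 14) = t^2 + 5*t/2 - 7/2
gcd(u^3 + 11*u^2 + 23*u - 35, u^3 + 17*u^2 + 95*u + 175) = u^2 + 12*u + 35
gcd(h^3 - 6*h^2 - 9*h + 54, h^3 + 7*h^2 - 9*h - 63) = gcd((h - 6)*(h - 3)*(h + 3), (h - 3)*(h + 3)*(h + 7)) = h^2 - 9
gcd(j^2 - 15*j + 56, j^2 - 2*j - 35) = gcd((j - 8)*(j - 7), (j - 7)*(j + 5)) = j - 7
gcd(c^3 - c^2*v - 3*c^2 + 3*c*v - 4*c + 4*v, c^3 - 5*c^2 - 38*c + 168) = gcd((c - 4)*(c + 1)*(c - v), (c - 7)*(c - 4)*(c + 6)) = c - 4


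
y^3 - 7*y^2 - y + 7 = (y - 7)*(y - 1)*(y + 1)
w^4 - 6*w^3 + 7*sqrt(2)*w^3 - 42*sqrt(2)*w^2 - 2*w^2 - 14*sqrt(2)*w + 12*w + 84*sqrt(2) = (w - 6)*(w - sqrt(2))*(w + sqrt(2))*(w + 7*sqrt(2))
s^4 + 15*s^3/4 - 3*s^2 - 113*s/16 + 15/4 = (s - 5/4)*(s - 1/2)*(s + 3/2)*(s + 4)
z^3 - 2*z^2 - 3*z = z*(z - 3)*(z + 1)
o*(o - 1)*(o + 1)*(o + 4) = o^4 + 4*o^3 - o^2 - 4*o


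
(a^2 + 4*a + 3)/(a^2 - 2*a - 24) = (a^2 + 4*a + 3)/(a^2 - 2*a - 24)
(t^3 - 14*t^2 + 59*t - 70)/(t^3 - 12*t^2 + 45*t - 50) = (t - 7)/(t - 5)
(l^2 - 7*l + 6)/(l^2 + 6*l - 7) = (l - 6)/(l + 7)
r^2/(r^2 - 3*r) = r/(r - 3)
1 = 1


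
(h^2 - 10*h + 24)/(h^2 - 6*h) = (h - 4)/h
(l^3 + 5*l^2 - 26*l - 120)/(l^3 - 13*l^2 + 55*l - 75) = (l^2 + 10*l + 24)/(l^2 - 8*l + 15)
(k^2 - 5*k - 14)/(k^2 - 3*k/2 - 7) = 2*(k - 7)/(2*k - 7)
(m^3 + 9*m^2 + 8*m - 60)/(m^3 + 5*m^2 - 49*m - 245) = (m^2 + 4*m - 12)/(m^2 - 49)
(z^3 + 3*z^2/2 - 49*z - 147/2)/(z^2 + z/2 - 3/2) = (z^2 - 49)/(z - 1)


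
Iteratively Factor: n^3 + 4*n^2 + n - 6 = (n + 2)*(n^2 + 2*n - 3) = (n - 1)*(n + 2)*(n + 3)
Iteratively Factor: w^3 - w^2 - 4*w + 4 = (w - 1)*(w^2 - 4) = (w - 1)*(w + 2)*(w - 2)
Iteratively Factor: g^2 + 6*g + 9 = (g + 3)*(g + 3)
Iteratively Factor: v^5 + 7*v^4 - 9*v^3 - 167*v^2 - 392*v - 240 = (v + 4)*(v^4 + 3*v^3 - 21*v^2 - 83*v - 60) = (v + 1)*(v + 4)*(v^3 + 2*v^2 - 23*v - 60) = (v + 1)*(v + 4)^2*(v^2 - 2*v - 15) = (v - 5)*(v + 1)*(v + 4)^2*(v + 3)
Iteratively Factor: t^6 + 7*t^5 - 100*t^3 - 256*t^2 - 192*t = (t + 4)*(t^5 + 3*t^4 - 12*t^3 - 52*t^2 - 48*t) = (t - 4)*(t + 4)*(t^4 + 7*t^3 + 16*t^2 + 12*t) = (t - 4)*(t + 2)*(t + 4)*(t^3 + 5*t^2 + 6*t) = (t - 4)*(t + 2)*(t + 3)*(t + 4)*(t^2 + 2*t) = (t - 4)*(t + 2)^2*(t + 3)*(t + 4)*(t)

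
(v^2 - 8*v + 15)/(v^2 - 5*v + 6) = (v - 5)/(v - 2)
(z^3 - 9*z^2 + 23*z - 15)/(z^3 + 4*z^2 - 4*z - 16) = (z^3 - 9*z^2 + 23*z - 15)/(z^3 + 4*z^2 - 4*z - 16)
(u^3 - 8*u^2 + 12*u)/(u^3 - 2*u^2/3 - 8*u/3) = 3*(u - 6)/(3*u + 4)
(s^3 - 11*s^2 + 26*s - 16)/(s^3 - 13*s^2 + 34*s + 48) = (s^2 - 3*s + 2)/(s^2 - 5*s - 6)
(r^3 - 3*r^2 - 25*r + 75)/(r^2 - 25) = r - 3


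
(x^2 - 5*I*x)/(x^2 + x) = (x - 5*I)/(x + 1)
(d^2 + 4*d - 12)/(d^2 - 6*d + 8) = (d + 6)/(d - 4)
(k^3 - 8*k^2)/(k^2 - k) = k*(k - 8)/(k - 1)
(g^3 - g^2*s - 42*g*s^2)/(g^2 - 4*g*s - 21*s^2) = g*(g + 6*s)/(g + 3*s)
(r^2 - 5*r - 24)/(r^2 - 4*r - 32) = (r + 3)/(r + 4)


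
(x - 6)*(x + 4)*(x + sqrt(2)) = x^3 - 2*x^2 + sqrt(2)*x^2 - 24*x - 2*sqrt(2)*x - 24*sqrt(2)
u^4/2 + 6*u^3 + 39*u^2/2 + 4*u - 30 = (u/2 + 1)*(u - 1)*(u + 5)*(u + 6)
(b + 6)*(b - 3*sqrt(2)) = b^2 - 3*sqrt(2)*b + 6*b - 18*sqrt(2)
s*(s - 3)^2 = s^3 - 6*s^2 + 9*s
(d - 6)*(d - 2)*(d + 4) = d^3 - 4*d^2 - 20*d + 48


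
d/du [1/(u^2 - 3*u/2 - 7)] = 2*(3 - 4*u)/(-2*u^2 + 3*u + 14)^2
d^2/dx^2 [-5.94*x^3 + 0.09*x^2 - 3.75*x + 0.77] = 0.18 - 35.64*x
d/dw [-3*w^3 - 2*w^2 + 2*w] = -9*w^2 - 4*w + 2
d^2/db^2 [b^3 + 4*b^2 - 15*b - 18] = 6*b + 8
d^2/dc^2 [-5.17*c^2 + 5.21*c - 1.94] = -10.3400000000000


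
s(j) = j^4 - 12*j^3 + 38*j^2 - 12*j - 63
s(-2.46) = 411.75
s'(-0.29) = -37.17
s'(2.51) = 15.21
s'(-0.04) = -15.10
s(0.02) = -63.22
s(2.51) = -3.78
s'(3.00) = 0.00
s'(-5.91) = -2544.27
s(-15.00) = 99792.00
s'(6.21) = 29.58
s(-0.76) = -26.33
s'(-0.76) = -92.31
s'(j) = 4*j^3 - 36*j^2 + 76*j - 12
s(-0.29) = -56.02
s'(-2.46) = -476.37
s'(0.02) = -10.49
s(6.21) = -58.69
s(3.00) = 0.00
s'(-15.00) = -22752.00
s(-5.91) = 5032.26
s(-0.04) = -62.46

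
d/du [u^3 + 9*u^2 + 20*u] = 3*u^2 + 18*u + 20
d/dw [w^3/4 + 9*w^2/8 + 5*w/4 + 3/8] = 3*w^2/4 + 9*w/4 + 5/4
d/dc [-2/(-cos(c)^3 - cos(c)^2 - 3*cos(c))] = 2*(3*cos(c)^2 + 2*cos(c) + 3)*sin(c)/((cos(c)^2 + cos(c) + 3)^2*cos(c)^2)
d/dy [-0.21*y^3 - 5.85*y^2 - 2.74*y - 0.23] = -0.63*y^2 - 11.7*y - 2.74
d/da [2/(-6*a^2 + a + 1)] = 2*(12*a - 1)/(-6*a^2 + a + 1)^2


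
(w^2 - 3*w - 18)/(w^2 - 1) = (w^2 - 3*w - 18)/(w^2 - 1)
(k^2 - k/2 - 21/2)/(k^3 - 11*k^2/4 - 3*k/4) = 2*(-2*k^2 + k + 21)/(k*(-4*k^2 + 11*k + 3))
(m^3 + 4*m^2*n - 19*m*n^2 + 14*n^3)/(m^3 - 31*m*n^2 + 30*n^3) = (m^2 + 5*m*n - 14*n^2)/(m^2 + m*n - 30*n^2)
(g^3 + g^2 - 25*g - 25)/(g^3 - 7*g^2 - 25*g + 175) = (g + 1)/(g - 7)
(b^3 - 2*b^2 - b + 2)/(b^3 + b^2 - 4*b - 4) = (b - 1)/(b + 2)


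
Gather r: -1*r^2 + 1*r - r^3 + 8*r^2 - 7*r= -r^3 + 7*r^2 - 6*r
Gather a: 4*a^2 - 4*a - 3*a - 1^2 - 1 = 4*a^2 - 7*a - 2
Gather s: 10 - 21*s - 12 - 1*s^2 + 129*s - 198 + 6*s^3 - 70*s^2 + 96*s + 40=6*s^3 - 71*s^2 + 204*s - 160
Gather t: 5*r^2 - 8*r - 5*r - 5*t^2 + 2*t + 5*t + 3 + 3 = 5*r^2 - 13*r - 5*t^2 + 7*t + 6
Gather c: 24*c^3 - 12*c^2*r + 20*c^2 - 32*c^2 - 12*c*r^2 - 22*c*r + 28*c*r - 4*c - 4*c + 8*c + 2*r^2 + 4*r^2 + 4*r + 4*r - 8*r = 24*c^3 + c^2*(-12*r - 12) + c*(-12*r^2 + 6*r) + 6*r^2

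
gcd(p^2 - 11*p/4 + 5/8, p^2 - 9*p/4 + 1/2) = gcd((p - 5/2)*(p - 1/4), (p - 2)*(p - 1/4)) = p - 1/4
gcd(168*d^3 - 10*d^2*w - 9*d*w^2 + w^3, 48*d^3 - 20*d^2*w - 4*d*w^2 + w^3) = -24*d^2 - 2*d*w + w^2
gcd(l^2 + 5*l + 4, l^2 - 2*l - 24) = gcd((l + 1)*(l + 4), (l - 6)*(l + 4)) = l + 4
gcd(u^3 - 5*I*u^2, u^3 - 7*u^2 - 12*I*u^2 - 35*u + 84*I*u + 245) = u - 5*I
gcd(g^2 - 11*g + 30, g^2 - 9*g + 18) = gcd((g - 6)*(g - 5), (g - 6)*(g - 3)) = g - 6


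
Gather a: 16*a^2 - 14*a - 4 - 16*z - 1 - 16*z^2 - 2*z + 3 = 16*a^2 - 14*a - 16*z^2 - 18*z - 2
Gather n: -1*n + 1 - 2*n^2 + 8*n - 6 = -2*n^2 + 7*n - 5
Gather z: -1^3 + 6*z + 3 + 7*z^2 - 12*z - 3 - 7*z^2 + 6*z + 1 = 0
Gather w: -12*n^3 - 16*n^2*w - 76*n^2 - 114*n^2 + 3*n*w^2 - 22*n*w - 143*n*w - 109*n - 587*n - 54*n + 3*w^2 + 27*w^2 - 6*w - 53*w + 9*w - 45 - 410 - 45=-12*n^3 - 190*n^2 - 750*n + w^2*(3*n + 30) + w*(-16*n^2 - 165*n - 50) - 500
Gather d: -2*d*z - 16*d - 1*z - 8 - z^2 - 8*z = d*(-2*z - 16) - z^2 - 9*z - 8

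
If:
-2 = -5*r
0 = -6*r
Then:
No Solution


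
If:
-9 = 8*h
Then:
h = -9/8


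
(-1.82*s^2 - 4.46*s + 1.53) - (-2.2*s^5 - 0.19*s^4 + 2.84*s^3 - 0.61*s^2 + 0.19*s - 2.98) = 2.2*s^5 + 0.19*s^4 - 2.84*s^3 - 1.21*s^2 - 4.65*s + 4.51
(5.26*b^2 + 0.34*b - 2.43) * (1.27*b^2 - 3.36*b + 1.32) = 6.6802*b^4 - 17.2418*b^3 + 2.7147*b^2 + 8.6136*b - 3.2076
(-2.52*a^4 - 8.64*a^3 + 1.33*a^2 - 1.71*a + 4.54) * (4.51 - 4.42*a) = 11.1384*a^5 + 26.8236*a^4 - 44.845*a^3 + 13.5565*a^2 - 27.7789*a + 20.4754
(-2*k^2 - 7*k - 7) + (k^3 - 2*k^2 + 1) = k^3 - 4*k^2 - 7*k - 6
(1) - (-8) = 9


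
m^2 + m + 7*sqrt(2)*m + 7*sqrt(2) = (m + 1)*(m + 7*sqrt(2))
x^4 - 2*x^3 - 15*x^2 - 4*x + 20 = (x - 5)*(x - 1)*(x + 2)^2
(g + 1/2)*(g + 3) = g^2 + 7*g/2 + 3/2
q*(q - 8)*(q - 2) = q^3 - 10*q^2 + 16*q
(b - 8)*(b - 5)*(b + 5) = b^3 - 8*b^2 - 25*b + 200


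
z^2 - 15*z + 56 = (z - 8)*(z - 7)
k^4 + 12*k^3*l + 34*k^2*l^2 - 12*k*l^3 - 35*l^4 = (k - l)*(k + l)*(k + 5*l)*(k + 7*l)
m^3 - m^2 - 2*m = m*(m - 2)*(m + 1)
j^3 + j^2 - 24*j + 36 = (j - 3)*(j - 2)*(j + 6)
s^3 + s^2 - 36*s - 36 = (s - 6)*(s + 1)*(s + 6)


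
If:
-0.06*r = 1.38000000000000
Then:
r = -23.00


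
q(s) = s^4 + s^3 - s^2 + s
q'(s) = 4*s^3 + 3*s^2 - 2*s + 1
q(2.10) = 26.40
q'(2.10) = 47.07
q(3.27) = 141.88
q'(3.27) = 166.40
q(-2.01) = 2.15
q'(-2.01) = -15.34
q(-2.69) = 22.97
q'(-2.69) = -49.77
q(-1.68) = -1.28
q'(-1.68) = -6.14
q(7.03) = 2747.46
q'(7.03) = 1524.92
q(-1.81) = -0.28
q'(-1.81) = -9.27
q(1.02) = 2.12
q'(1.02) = 6.33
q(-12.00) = 18852.00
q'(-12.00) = -6455.00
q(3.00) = 102.00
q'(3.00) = 130.00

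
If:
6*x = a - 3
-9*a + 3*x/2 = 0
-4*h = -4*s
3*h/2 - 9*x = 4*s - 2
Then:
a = -3/35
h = 464/175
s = 464/175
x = -18/35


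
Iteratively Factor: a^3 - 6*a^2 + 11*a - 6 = (a - 2)*(a^2 - 4*a + 3) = (a - 2)*(a - 1)*(a - 3)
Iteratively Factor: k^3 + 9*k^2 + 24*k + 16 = (k + 4)*(k^2 + 5*k + 4) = (k + 1)*(k + 4)*(k + 4)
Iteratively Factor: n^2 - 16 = (n + 4)*(n - 4)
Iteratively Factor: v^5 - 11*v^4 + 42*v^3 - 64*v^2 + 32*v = (v - 1)*(v^4 - 10*v^3 + 32*v^2 - 32*v) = v*(v - 1)*(v^3 - 10*v^2 + 32*v - 32) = v*(v - 4)*(v - 1)*(v^2 - 6*v + 8) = v*(v - 4)*(v - 2)*(v - 1)*(v - 4)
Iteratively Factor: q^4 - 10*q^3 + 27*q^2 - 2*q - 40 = (q - 2)*(q^3 - 8*q^2 + 11*q + 20) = (q - 2)*(q + 1)*(q^2 - 9*q + 20) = (q - 4)*(q - 2)*(q + 1)*(q - 5)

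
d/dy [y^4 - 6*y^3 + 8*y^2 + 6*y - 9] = 4*y^3 - 18*y^2 + 16*y + 6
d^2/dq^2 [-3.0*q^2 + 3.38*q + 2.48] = -6.00000000000000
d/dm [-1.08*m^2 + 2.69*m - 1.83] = 2.69 - 2.16*m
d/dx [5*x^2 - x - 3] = 10*x - 1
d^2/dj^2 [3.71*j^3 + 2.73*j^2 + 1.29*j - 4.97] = 22.26*j + 5.46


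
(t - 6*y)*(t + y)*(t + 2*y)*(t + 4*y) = t^4 + t^3*y - 28*t^2*y^2 - 76*t*y^3 - 48*y^4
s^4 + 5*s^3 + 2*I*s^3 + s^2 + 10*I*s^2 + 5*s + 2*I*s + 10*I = (s + 5)*(s - I)*(s + I)*(s + 2*I)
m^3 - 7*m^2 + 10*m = m*(m - 5)*(m - 2)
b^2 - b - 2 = (b - 2)*(b + 1)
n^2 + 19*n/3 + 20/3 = (n + 4/3)*(n + 5)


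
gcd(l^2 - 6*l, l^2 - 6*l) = l^2 - 6*l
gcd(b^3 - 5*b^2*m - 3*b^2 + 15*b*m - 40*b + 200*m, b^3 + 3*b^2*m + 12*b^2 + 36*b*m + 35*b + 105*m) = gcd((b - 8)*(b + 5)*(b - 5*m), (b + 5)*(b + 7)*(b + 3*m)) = b + 5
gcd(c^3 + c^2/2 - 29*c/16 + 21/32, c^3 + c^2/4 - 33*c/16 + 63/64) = c^2 + c - 21/16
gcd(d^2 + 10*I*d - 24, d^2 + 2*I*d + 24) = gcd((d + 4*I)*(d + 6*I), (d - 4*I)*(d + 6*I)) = d + 6*I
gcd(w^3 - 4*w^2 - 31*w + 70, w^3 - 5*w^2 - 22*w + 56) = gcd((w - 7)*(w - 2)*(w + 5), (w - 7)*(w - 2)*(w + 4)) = w^2 - 9*w + 14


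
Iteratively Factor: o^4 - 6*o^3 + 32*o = (o - 4)*(o^3 - 2*o^2 - 8*o) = (o - 4)^2*(o^2 + 2*o) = (o - 4)^2*(o + 2)*(o)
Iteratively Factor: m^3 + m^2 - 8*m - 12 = (m - 3)*(m^2 + 4*m + 4) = (m - 3)*(m + 2)*(m + 2)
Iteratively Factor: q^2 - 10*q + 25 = (q - 5)*(q - 5)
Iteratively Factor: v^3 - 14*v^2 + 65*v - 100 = (v - 4)*(v^2 - 10*v + 25) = (v - 5)*(v - 4)*(v - 5)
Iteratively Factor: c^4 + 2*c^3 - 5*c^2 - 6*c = (c)*(c^3 + 2*c^2 - 5*c - 6) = c*(c - 2)*(c^2 + 4*c + 3) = c*(c - 2)*(c + 1)*(c + 3)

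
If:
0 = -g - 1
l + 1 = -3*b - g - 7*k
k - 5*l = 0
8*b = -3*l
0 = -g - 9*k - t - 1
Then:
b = 0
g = -1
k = 0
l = 0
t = 0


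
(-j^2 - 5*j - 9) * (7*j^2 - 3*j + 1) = -7*j^4 - 32*j^3 - 49*j^2 + 22*j - 9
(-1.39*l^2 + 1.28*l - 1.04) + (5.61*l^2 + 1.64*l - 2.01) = 4.22*l^2 + 2.92*l - 3.05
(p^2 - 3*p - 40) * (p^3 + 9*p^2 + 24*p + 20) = p^5 + 6*p^4 - 43*p^3 - 412*p^2 - 1020*p - 800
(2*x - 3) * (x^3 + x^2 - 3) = 2*x^4 - x^3 - 3*x^2 - 6*x + 9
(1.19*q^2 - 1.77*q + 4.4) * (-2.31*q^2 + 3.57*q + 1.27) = -2.7489*q^4 + 8.337*q^3 - 14.9716*q^2 + 13.4601*q + 5.588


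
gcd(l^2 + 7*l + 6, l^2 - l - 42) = l + 6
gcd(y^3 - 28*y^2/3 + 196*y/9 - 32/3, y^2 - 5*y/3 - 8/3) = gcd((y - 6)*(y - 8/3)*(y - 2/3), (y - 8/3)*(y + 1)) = y - 8/3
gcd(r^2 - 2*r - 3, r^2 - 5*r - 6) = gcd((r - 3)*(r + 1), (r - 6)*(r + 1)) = r + 1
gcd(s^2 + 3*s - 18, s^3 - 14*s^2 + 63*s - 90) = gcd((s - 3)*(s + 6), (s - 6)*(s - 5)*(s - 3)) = s - 3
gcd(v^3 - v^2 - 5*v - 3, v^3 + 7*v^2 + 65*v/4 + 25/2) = 1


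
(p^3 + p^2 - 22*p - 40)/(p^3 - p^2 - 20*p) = (p + 2)/p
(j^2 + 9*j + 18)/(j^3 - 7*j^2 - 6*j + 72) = (j + 6)/(j^2 - 10*j + 24)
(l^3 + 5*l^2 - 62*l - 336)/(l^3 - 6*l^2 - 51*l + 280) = (l + 6)/(l - 5)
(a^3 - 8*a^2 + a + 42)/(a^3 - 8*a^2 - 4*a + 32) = (a^2 - 10*a + 21)/(a^2 - 10*a + 16)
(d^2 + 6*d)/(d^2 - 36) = d/(d - 6)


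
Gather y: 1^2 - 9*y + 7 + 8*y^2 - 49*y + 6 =8*y^2 - 58*y + 14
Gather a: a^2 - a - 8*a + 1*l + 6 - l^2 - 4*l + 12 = a^2 - 9*a - l^2 - 3*l + 18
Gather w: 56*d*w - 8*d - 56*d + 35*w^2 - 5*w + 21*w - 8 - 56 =-64*d + 35*w^2 + w*(56*d + 16) - 64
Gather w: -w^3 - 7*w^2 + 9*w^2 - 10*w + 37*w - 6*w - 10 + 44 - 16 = -w^3 + 2*w^2 + 21*w + 18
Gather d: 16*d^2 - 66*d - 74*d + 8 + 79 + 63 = 16*d^2 - 140*d + 150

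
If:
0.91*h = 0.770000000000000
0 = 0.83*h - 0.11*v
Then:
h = 0.85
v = 6.38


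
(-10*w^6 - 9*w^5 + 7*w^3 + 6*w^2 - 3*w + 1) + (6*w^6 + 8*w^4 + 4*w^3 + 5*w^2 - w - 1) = -4*w^6 - 9*w^5 + 8*w^4 + 11*w^3 + 11*w^2 - 4*w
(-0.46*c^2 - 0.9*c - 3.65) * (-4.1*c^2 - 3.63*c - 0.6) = 1.886*c^4 + 5.3598*c^3 + 18.508*c^2 + 13.7895*c + 2.19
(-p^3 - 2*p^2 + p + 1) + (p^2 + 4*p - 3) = -p^3 - p^2 + 5*p - 2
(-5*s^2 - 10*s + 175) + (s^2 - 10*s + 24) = -4*s^2 - 20*s + 199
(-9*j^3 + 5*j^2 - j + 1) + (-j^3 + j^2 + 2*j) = -10*j^3 + 6*j^2 + j + 1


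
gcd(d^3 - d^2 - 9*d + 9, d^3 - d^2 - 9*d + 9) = d^3 - d^2 - 9*d + 9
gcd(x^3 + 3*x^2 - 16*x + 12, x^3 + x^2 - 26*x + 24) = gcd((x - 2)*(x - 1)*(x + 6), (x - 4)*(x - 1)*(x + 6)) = x^2 + 5*x - 6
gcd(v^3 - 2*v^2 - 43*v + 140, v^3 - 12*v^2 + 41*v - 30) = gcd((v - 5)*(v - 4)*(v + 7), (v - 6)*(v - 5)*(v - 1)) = v - 5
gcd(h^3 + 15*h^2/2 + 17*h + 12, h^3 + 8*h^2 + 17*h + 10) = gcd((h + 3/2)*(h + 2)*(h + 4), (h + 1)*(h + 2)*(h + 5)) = h + 2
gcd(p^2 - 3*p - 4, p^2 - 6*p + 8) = p - 4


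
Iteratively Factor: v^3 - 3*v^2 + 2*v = (v)*(v^2 - 3*v + 2) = v*(v - 2)*(v - 1)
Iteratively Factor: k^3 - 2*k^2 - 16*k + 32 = (k - 4)*(k^2 + 2*k - 8) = (k - 4)*(k + 4)*(k - 2)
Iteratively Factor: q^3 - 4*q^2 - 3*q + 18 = (q - 3)*(q^2 - q - 6) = (q - 3)^2*(q + 2)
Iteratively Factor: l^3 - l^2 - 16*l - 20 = (l - 5)*(l^2 + 4*l + 4) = (l - 5)*(l + 2)*(l + 2)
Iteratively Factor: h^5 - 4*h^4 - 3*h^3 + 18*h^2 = (h - 3)*(h^4 - h^3 - 6*h^2) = h*(h - 3)*(h^3 - h^2 - 6*h) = h*(h - 3)^2*(h^2 + 2*h) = h*(h - 3)^2*(h + 2)*(h)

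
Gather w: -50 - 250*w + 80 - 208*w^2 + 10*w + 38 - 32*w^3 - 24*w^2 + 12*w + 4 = -32*w^3 - 232*w^2 - 228*w + 72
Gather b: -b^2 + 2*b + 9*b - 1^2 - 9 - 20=-b^2 + 11*b - 30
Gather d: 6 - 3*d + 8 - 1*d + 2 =16 - 4*d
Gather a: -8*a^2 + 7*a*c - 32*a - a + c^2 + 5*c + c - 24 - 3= -8*a^2 + a*(7*c - 33) + c^2 + 6*c - 27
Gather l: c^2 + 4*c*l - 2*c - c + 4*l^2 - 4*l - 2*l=c^2 - 3*c + 4*l^2 + l*(4*c - 6)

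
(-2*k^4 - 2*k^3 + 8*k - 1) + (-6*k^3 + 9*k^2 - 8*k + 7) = -2*k^4 - 8*k^3 + 9*k^2 + 6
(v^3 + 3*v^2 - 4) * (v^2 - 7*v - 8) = v^5 - 4*v^4 - 29*v^3 - 28*v^2 + 28*v + 32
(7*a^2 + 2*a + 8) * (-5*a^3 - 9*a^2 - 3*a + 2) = -35*a^5 - 73*a^4 - 79*a^3 - 64*a^2 - 20*a + 16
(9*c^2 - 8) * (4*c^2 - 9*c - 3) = 36*c^4 - 81*c^3 - 59*c^2 + 72*c + 24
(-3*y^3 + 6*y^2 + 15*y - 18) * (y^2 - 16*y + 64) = -3*y^5 + 54*y^4 - 273*y^3 + 126*y^2 + 1248*y - 1152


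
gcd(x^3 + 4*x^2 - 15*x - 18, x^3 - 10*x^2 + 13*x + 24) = x^2 - 2*x - 3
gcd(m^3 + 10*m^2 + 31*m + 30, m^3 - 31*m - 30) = m + 5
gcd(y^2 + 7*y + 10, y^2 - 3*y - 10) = y + 2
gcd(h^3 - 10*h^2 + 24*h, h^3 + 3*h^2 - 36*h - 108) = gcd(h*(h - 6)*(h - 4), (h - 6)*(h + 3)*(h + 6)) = h - 6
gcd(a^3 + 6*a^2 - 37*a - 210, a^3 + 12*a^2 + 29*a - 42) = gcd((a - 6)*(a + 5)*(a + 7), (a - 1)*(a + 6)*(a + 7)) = a + 7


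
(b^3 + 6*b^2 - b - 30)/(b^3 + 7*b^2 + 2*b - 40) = (b + 3)/(b + 4)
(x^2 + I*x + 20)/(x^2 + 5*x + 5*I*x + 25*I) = (x - 4*I)/(x + 5)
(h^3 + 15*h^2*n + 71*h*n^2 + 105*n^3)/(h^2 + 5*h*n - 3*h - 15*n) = (h^2 + 10*h*n + 21*n^2)/(h - 3)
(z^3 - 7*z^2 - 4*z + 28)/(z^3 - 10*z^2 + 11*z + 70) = (z - 2)/(z - 5)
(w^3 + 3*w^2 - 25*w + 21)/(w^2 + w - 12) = (w^2 + 6*w - 7)/(w + 4)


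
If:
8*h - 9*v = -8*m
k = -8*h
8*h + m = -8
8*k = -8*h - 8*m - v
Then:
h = -40/71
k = 320/71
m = -248/71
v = -256/71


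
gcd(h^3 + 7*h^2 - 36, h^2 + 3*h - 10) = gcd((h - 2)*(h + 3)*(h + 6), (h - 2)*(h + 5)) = h - 2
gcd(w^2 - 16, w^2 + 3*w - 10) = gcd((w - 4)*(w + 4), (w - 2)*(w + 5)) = 1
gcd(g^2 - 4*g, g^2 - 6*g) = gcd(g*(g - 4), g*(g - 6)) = g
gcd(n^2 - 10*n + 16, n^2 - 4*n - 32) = n - 8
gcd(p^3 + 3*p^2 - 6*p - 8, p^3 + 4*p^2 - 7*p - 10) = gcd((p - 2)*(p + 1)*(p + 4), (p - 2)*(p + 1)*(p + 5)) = p^2 - p - 2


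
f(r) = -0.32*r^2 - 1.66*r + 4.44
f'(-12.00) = 6.02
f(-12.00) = -21.72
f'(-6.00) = 2.18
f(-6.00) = 2.88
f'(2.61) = -3.33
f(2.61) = -2.07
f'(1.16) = -2.40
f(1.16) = 2.08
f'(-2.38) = -0.14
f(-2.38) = 6.58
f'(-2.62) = 0.02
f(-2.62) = 6.59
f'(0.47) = -1.96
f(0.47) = 3.59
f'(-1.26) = -0.85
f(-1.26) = 6.02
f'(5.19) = -4.98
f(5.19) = -12.79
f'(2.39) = -3.19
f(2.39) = -1.36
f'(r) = -0.64*r - 1.66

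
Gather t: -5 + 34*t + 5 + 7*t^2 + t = 7*t^2 + 35*t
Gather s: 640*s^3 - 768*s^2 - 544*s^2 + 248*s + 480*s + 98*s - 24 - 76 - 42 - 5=640*s^3 - 1312*s^2 + 826*s - 147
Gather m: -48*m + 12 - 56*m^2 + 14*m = -56*m^2 - 34*m + 12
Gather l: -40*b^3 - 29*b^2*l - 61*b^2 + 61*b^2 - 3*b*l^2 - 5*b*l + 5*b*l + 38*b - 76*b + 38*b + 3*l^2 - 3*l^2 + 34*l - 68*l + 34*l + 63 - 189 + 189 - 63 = -40*b^3 - 29*b^2*l - 3*b*l^2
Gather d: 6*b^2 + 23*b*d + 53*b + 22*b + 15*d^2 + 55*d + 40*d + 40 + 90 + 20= 6*b^2 + 75*b + 15*d^2 + d*(23*b + 95) + 150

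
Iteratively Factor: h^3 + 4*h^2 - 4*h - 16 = (h - 2)*(h^2 + 6*h + 8) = (h - 2)*(h + 2)*(h + 4)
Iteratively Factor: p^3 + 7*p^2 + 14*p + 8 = (p + 4)*(p^2 + 3*p + 2) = (p + 1)*(p + 4)*(p + 2)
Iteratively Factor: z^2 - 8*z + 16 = (z - 4)*(z - 4)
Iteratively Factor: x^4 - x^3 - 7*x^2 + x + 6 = (x - 3)*(x^3 + 2*x^2 - x - 2) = (x - 3)*(x + 2)*(x^2 - 1) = (x - 3)*(x + 1)*(x + 2)*(x - 1)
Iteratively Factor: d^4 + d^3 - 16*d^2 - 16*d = (d + 4)*(d^3 - 3*d^2 - 4*d) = d*(d + 4)*(d^2 - 3*d - 4) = d*(d + 1)*(d + 4)*(d - 4)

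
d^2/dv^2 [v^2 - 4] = 2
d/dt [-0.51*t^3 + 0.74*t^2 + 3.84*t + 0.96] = -1.53*t^2 + 1.48*t + 3.84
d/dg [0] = 0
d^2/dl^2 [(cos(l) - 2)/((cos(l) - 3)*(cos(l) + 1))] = (-(1 - cos(2*l))^2 + 265*cos(l) - 74*cos(2*l) + 7*cos(3*l) - 230)/(4*(cos(l) - 3)^3*(cos(l) + 1)^2)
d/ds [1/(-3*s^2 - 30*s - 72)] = 2*(s + 5)/(3*(s^2 + 10*s + 24)^2)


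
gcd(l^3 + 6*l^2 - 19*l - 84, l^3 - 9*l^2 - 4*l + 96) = l^2 - l - 12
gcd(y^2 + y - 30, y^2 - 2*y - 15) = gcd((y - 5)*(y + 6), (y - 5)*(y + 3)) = y - 5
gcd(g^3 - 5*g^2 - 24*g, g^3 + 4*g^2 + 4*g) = g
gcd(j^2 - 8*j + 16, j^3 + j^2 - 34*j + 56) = j - 4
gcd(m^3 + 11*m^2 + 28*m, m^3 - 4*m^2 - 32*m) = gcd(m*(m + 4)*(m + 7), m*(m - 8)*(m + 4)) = m^2 + 4*m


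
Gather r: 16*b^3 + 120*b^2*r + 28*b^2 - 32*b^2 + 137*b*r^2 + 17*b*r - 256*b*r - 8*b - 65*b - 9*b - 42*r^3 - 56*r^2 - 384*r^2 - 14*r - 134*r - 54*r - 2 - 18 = 16*b^3 - 4*b^2 - 82*b - 42*r^3 + r^2*(137*b - 440) + r*(120*b^2 - 239*b - 202) - 20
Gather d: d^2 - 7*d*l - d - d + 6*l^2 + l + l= d^2 + d*(-7*l - 2) + 6*l^2 + 2*l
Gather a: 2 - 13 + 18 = 7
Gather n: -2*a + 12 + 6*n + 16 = -2*a + 6*n + 28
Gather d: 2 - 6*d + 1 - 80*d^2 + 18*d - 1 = -80*d^2 + 12*d + 2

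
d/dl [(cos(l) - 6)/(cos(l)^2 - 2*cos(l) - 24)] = sin(l)/(cos(l) + 4)^2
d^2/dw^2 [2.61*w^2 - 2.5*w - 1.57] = 5.22000000000000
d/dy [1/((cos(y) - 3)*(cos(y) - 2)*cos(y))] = (3*sin(y) + 6*sin(y)/cos(y)^2 - 10*tan(y))/((cos(y) - 3)^2*(cos(y) - 2)^2)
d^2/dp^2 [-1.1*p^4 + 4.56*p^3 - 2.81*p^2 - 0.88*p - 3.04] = -13.2*p^2 + 27.36*p - 5.62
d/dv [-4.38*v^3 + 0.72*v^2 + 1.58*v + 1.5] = -13.14*v^2 + 1.44*v + 1.58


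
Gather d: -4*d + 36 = 36 - 4*d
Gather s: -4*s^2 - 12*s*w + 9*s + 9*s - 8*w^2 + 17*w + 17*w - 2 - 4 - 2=-4*s^2 + s*(18 - 12*w) - 8*w^2 + 34*w - 8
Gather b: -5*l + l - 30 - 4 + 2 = -4*l - 32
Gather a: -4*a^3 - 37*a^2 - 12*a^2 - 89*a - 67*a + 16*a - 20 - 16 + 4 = -4*a^3 - 49*a^2 - 140*a - 32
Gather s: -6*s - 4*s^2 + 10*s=-4*s^2 + 4*s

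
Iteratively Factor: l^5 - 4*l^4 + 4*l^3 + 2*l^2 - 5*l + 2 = (l - 1)*(l^4 - 3*l^3 + l^2 + 3*l - 2) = (l - 2)*(l - 1)*(l^3 - l^2 - l + 1) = (l - 2)*(l - 1)^2*(l^2 - 1) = (l - 2)*(l - 1)^3*(l + 1)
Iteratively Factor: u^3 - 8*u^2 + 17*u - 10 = (u - 5)*(u^2 - 3*u + 2) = (u - 5)*(u - 2)*(u - 1)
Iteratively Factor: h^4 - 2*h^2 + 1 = (h - 1)*(h^3 + h^2 - h - 1) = (h - 1)^2*(h^2 + 2*h + 1) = (h - 1)^2*(h + 1)*(h + 1)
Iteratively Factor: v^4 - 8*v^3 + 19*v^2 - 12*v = (v - 3)*(v^3 - 5*v^2 + 4*v) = (v - 4)*(v - 3)*(v^2 - v) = (v - 4)*(v - 3)*(v - 1)*(v)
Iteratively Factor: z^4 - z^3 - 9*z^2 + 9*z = (z - 3)*(z^3 + 2*z^2 - 3*z) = z*(z - 3)*(z^2 + 2*z - 3) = z*(z - 3)*(z + 3)*(z - 1)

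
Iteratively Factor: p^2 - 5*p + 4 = (p - 1)*(p - 4)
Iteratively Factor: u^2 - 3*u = (u - 3)*(u)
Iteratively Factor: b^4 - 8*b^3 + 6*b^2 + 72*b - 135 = (b - 5)*(b^3 - 3*b^2 - 9*b + 27) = (b - 5)*(b - 3)*(b^2 - 9) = (b - 5)*(b - 3)*(b + 3)*(b - 3)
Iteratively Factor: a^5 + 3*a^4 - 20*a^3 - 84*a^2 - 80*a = (a + 2)*(a^4 + a^3 - 22*a^2 - 40*a) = (a - 5)*(a + 2)*(a^3 + 6*a^2 + 8*a) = (a - 5)*(a + 2)*(a + 4)*(a^2 + 2*a) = (a - 5)*(a + 2)^2*(a + 4)*(a)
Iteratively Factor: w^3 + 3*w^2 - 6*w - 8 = (w - 2)*(w^2 + 5*w + 4) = (w - 2)*(w + 4)*(w + 1)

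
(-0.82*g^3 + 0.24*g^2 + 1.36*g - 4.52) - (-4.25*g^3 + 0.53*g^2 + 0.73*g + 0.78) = 3.43*g^3 - 0.29*g^2 + 0.63*g - 5.3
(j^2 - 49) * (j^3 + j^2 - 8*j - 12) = j^5 + j^4 - 57*j^3 - 61*j^2 + 392*j + 588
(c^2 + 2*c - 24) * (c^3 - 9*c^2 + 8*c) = c^5 - 7*c^4 - 34*c^3 + 232*c^2 - 192*c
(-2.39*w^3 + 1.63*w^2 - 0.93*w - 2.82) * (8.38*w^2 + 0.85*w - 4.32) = -20.0282*w^5 + 11.6279*w^4 + 3.9169*w^3 - 31.4637*w^2 + 1.6206*w + 12.1824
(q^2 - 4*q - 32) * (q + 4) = q^3 - 48*q - 128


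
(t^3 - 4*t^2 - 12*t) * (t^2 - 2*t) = t^5 - 6*t^4 - 4*t^3 + 24*t^2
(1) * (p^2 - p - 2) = p^2 - p - 2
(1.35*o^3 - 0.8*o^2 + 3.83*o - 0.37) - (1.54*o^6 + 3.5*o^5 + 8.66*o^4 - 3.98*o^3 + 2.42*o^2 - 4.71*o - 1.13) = -1.54*o^6 - 3.5*o^5 - 8.66*o^4 + 5.33*o^3 - 3.22*o^2 + 8.54*o + 0.76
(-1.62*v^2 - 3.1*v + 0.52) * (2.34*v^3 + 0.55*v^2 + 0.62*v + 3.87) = -3.7908*v^5 - 8.145*v^4 - 1.4926*v^3 - 7.9054*v^2 - 11.6746*v + 2.0124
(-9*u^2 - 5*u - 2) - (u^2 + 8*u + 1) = -10*u^2 - 13*u - 3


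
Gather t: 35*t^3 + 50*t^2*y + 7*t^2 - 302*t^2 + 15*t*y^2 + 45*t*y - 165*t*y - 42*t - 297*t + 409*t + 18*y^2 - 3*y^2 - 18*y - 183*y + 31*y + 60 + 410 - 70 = 35*t^3 + t^2*(50*y - 295) + t*(15*y^2 - 120*y + 70) + 15*y^2 - 170*y + 400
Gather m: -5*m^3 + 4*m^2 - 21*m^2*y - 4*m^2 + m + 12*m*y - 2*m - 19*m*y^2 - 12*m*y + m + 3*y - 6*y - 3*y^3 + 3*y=-5*m^3 - 21*m^2*y - 19*m*y^2 - 3*y^3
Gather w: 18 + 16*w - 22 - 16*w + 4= 0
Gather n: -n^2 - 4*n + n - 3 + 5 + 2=-n^2 - 3*n + 4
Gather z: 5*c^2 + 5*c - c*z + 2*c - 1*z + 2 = 5*c^2 + 7*c + z*(-c - 1) + 2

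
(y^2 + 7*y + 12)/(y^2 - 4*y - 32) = (y + 3)/(y - 8)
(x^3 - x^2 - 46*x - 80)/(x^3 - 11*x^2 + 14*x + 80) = (x + 5)/(x - 5)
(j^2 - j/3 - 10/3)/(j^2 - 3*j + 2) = (j + 5/3)/(j - 1)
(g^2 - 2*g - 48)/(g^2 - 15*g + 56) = (g + 6)/(g - 7)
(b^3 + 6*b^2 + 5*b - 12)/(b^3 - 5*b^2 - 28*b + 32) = (b + 3)/(b - 8)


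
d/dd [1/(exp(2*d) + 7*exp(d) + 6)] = (-2*exp(d) - 7)*exp(d)/(exp(2*d) + 7*exp(d) + 6)^2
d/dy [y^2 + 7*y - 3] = 2*y + 7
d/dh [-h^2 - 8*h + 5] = -2*h - 8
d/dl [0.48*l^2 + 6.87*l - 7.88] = 0.96*l + 6.87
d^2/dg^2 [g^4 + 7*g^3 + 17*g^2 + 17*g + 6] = 12*g^2 + 42*g + 34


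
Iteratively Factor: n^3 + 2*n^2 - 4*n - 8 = (n + 2)*(n^2 - 4) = (n + 2)^2*(n - 2)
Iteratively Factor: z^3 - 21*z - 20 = (z - 5)*(z^2 + 5*z + 4) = (z - 5)*(z + 1)*(z + 4)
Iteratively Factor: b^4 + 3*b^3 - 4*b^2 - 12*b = (b + 3)*(b^3 - 4*b) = (b + 2)*(b + 3)*(b^2 - 2*b) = b*(b + 2)*(b + 3)*(b - 2)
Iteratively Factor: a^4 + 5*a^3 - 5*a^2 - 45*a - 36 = (a + 1)*(a^3 + 4*a^2 - 9*a - 36) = (a + 1)*(a + 4)*(a^2 - 9) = (a - 3)*(a + 1)*(a + 4)*(a + 3)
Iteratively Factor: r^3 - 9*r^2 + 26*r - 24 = (r - 2)*(r^2 - 7*r + 12) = (r - 3)*(r - 2)*(r - 4)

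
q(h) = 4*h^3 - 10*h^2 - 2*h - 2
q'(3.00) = 46.00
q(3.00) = 10.00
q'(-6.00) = 550.00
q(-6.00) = -1214.00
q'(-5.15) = 419.27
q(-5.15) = -803.29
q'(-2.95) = 161.43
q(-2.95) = -185.81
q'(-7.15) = 754.47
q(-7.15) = -1961.03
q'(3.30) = 62.68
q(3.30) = 26.25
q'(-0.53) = 11.97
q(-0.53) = -4.34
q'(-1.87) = 77.36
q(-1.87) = -59.39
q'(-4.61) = 345.23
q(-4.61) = -597.19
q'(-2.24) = 103.01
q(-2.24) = -92.65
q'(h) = 12*h^2 - 20*h - 2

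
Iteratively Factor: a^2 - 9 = (a + 3)*(a - 3)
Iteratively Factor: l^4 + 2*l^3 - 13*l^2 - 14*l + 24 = (l - 3)*(l^3 + 5*l^2 + 2*l - 8) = (l - 3)*(l - 1)*(l^2 + 6*l + 8) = (l - 3)*(l - 1)*(l + 2)*(l + 4)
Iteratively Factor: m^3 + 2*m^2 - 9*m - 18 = (m + 3)*(m^2 - m - 6) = (m - 3)*(m + 3)*(m + 2)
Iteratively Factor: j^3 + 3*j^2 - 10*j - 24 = (j - 3)*(j^2 + 6*j + 8) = (j - 3)*(j + 2)*(j + 4)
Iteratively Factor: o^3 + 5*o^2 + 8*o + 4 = (o + 2)*(o^2 + 3*o + 2) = (o + 1)*(o + 2)*(o + 2)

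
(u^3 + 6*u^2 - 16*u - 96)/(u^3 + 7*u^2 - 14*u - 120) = (u + 4)/(u + 5)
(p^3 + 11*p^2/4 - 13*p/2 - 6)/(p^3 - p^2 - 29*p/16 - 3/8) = 4*(p + 4)/(4*p + 1)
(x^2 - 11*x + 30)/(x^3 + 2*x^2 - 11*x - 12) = (x^2 - 11*x + 30)/(x^3 + 2*x^2 - 11*x - 12)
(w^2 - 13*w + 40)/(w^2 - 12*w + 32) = (w - 5)/(w - 4)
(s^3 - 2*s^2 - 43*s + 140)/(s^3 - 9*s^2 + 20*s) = (s + 7)/s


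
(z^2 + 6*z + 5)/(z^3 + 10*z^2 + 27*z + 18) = (z + 5)/(z^2 + 9*z + 18)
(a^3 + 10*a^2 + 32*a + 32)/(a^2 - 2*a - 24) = (a^2 + 6*a + 8)/(a - 6)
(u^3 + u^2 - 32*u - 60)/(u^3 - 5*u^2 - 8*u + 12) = (u + 5)/(u - 1)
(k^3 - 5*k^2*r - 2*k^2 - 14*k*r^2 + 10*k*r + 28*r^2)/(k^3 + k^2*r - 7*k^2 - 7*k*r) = (k^3 - 5*k^2*r - 2*k^2 - 14*k*r^2 + 10*k*r + 28*r^2)/(k*(k^2 + k*r - 7*k - 7*r))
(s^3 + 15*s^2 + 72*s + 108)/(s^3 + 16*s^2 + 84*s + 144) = (s + 3)/(s + 4)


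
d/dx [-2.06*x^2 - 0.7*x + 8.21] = -4.12*x - 0.7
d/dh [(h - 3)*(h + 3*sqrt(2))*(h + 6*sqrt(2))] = 3*h^2 - 6*h + 18*sqrt(2)*h - 27*sqrt(2) + 36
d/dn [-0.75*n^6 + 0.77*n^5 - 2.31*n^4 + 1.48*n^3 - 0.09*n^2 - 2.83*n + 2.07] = -4.5*n^5 + 3.85*n^4 - 9.24*n^3 + 4.44*n^2 - 0.18*n - 2.83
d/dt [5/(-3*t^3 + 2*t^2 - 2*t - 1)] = 5*(9*t^2 - 4*t + 2)/(3*t^3 - 2*t^2 + 2*t + 1)^2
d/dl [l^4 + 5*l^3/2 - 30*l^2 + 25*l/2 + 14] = 4*l^3 + 15*l^2/2 - 60*l + 25/2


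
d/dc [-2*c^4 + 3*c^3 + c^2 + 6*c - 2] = -8*c^3 + 9*c^2 + 2*c + 6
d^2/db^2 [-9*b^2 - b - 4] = -18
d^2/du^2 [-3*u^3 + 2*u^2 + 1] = 4 - 18*u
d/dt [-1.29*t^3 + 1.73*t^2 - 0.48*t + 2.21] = -3.87*t^2 + 3.46*t - 0.48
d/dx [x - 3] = 1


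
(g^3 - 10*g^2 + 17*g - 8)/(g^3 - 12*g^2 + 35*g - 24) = (g - 1)/(g - 3)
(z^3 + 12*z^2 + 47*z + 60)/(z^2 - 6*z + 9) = (z^3 + 12*z^2 + 47*z + 60)/(z^2 - 6*z + 9)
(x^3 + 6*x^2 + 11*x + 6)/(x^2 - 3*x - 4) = (x^2 + 5*x + 6)/(x - 4)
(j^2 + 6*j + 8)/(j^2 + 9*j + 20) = (j + 2)/(j + 5)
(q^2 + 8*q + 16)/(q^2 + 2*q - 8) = (q + 4)/(q - 2)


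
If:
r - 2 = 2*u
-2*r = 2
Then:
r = -1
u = -3/2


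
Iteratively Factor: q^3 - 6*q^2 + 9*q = (q)*(q^2 - 6*q + 9) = q*(q - 3)*(q - 3)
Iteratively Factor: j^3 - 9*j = (j + 3)*(j^2 - 3*j) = (j - 3)*(j + 3)*(j)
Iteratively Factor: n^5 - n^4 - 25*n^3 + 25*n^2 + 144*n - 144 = (n - 1)*(n^4 - 25*n^2 + 144) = (n - 1)*(n + 3)*(n^3 - 3*n^2 - 16*n + 48) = (n - 4)*(n - 1)*(n + 3)*(n^2 + n - 12) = (n - 4)*(n - 1)*(n + 3)*(n + 4)*(n - 3)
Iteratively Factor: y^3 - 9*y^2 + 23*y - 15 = (y - 1)*(y^2 - 8*y + 15) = (y - 3)*(y - 1)*(y - 5)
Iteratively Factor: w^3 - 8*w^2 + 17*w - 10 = (w - 5)*(w^2 - 3*w + 2) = (w - 5)*(w - 2)*(w - 1)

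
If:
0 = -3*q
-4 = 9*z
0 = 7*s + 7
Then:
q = 0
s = -1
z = -4/9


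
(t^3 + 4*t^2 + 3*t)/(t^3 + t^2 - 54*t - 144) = t*(t + 1)/(t^2 - 2*t - 48)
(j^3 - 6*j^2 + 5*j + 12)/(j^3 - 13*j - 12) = (j - 3)/(j + 3)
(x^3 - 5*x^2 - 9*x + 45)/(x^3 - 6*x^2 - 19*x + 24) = (x^2 - 8*x + 15)/(x^2 - 9*x + 8)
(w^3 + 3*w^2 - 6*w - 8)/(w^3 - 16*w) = (w^2 - w - 2)/(w*(w - 4))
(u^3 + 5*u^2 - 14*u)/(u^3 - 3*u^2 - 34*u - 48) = u*(-u^2 - 5*u + 14)/(-u^3 + 3*u^2 + 34*u + 48)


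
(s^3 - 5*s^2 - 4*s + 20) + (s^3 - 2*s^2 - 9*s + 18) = 2*s^3 - 7*s^2 - 13*s + 38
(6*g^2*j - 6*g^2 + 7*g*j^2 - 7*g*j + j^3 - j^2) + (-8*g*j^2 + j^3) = 6*g^2*j - 6*g^2 - g*j^2 - 7*g*j + 2*j^3 - j^2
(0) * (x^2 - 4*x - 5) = 0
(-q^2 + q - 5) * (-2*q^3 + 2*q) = 2*q^5 - 2*q^4 + 8*q^3 + 2*q^2 - 10*q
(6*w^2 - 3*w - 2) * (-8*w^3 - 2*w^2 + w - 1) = -48*w^5 + 12*w^4 + 28*w^3 - 5*w^2 + w + 2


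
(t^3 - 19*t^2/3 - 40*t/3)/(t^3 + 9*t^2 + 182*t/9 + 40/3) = 3*t*(t - 8)/(3*t^2 + 22*t + 24)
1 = 1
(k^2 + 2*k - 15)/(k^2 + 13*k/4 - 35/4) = 4*(k - 3)/(4*k - 7)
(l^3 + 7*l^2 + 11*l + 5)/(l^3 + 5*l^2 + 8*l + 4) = (l^2 + 6*l + 5)/(l^2 + 4*l + 4)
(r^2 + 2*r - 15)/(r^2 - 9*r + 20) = (r^2 + 2*r - 15)/(r^2 - 9*r + 20)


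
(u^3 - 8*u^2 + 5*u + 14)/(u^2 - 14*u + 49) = (u^2 - u - 2)/(u - 7)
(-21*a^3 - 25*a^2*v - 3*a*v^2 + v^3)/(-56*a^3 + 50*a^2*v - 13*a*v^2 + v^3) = (3*a^2 + 4*a*v + v^2)/(8*a^2 - 6*a*v + v^2)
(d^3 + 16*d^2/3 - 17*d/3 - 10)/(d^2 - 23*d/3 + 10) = (d^2 + 7*d + 6)/(d - 6)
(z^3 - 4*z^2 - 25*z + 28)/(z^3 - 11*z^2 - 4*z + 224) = (z - 1)/(z - 8)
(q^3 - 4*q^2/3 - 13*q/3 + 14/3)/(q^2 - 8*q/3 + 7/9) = 3*(q^2 + q - 2)/(3*q - 1)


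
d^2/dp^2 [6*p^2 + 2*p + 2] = 12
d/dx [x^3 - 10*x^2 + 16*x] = 3*x^2 - 20*x + 16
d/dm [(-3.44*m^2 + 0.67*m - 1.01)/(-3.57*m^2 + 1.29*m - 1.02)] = (-2.0457*m^2 - 0.1938*m + 0.6195)/(12.7449*m^4 - 9.2106*m^3 + 8.9469*m^2 - 2.6316*m + 1.0404)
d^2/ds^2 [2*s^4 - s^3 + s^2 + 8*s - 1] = 24*s^2 - 6*s + 2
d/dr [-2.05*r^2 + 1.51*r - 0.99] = 1.51 - 4.1*r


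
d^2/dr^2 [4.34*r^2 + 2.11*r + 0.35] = 8.68000000000000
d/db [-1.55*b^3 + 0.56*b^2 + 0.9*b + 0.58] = -4.65*b^2 + 1.12*b + 0.9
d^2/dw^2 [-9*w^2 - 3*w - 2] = -18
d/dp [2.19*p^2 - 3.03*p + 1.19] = 4.38*p - 3.03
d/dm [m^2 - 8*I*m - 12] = 2*m - 8*I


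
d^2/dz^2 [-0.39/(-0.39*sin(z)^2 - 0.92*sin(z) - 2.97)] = (-0.237276*sin(z)^4 - 0.419796*sin(z)^3 + 1.832766*sin(z)^2 + 1.905228*sin(z) - 0.243282)/(0.39*sin(z)^2 + 0.92*sin(z) + 2.97)^3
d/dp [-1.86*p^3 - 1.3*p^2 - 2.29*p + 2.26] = -5.58*p^2 - 2.6*p - 2.29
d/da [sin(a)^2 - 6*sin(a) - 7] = 2*(sin(a) - 3)*cos(a)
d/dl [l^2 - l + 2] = 2*l - 1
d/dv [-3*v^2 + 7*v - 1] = 7 - 6*v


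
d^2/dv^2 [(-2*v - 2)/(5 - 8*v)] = 416/(8*v - 5)^3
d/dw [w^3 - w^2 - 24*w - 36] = 3*w^2 - 2*w - 24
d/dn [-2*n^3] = -6*n^2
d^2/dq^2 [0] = 0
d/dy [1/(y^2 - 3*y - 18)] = (3 - 2*y)/(-y^2 + 3*y + 18)^2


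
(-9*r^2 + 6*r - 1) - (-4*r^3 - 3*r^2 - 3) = 4*r^3 - 6*r^2 + 6*r + 2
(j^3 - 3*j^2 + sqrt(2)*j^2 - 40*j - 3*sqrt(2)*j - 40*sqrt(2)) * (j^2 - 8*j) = j^5 - 11*j^4 + sqrt(2)*j^4 - 16*j^3 - 11*sqrt(2)*j^3 - 16*sqrt(2)*j^2 + 320*j^2 + 320*sqrt(2)*j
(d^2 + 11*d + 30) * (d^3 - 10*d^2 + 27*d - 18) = d^5 + d^4 - 53*d^3 - 21*d^2 + 612*d - 540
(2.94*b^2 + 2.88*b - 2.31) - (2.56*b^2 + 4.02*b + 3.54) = 0.38*b^2 - 1.14*b - 5.85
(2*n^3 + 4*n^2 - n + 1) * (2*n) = 4*n^4 + 8*n^3 - 2*n^2 + 2*n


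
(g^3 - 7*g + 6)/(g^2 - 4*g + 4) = (g^2 + 2*g - 3)/(g - 2)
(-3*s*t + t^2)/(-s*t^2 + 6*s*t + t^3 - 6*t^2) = (3*s - t)/(s*t - 6*s - t^2 + 6*t)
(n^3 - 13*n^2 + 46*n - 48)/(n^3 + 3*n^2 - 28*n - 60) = (n^3 - 13*n^2 + 46*n - 48)/(n^3 + 3*n^2 - 28*n - 60)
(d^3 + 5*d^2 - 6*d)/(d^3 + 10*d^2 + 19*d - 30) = d/(d + 5)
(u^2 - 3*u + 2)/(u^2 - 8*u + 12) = (u - 1)/(u - 6)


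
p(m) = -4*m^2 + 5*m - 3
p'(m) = 5 - 8*m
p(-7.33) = -254.57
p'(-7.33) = 63.64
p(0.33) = -1.79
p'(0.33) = 2.36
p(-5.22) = -138.09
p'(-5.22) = 46.76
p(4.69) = -67.53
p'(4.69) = -32.52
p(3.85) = -43.04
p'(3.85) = -25.80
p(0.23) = -2.06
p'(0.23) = 3.16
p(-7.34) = -255.20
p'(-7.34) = 63.72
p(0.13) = -2.42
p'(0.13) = 3.96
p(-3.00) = -54.00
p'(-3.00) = 29.00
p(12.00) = -519.00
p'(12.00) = -91.00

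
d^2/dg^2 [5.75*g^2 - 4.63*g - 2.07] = 11.5000000000000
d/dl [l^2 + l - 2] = 2*l + 1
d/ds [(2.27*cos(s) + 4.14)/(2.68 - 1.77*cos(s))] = -13.4114*sin(s)/(1.77*cos(s) - 2.68)^2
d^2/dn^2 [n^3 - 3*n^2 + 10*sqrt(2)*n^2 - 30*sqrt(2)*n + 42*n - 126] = 6*n - 6 + 20*sqrt(2)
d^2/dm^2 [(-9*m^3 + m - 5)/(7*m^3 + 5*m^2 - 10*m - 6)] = 2*(315*m^6 - 1743*m^5 - 3633*m^4 - 2475*m^3 - 693*m^2 - 762*m - 710)/(343*m^9 + 735*m^8 - 945*m^7 - 2857*m^6 + 90*m^5 + 3570*m^4 + 1556*m^3 - 1260*m^2 - 1080*m - 216)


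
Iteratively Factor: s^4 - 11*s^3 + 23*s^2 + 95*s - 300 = (s - 4)*(s^3 - 7*s^2 - 5*s + 75) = (s - 5)*(s - 4)*(s^2 - 2*s - 15) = (s - 5)^2*(s - 4)*(s + 3)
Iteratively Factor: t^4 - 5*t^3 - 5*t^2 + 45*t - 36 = (t - 4)*(t^3 - t^2 - 9*t + 9) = (t - 4)*(t - 1)*(t^2 - 9) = (t - 4)*(t - 3)*(t - 1)*(t + 3)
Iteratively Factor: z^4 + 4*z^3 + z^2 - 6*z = (z + 3)*(z^3 + z^2 - 2*z) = (z + 2)*(z + 3)*(z^2 - z) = z*(z + 2)*(z + 3)*(z - 1)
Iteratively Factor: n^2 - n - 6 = (n + 2)*(n - 3)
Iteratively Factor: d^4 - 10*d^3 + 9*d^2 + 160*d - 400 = (d - 5)*(d^3 - 5*d^2 - 16*d + 80) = (d - 5)^2*(d^2 - 16) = (d - 5)^2*(d - 4)*(d + 4)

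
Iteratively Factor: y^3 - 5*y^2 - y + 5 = (y - 5)*(y^2 - 1) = (y - 5)*(y - 1)*(y + 1)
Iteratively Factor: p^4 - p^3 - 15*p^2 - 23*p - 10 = (p + 1)*(p^3 - 2*p^2 - 13*p - 10) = (p + 1)*(p + 2)*(p^2 - 4*p - 5) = (p - 5)*(p + 1)*(p + 2)*(p + 1)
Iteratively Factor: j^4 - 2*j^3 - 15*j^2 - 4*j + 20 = (j - 1)*(j^3 - j^2 - 16*j - 20) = (j - 1)*(j + 2)*(j^2 - 3*j - 10) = (j - 1)*(j + 2)^2*(j - 5)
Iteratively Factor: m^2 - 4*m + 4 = (m - 2)*(m - 2)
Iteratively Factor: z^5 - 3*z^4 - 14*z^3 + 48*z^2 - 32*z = (z - 4)*(z^4 + z^3 - 10*z^2 + 8*z) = (z - 4)*(z - 2)*(z^3 + 3*z^2 - 4*z) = (z - 4)*(z - 2)*(z - 1)*(z^2 + 4*z) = (z - 4)*(z - 2)*(z - 1)*(z + 4)*(z)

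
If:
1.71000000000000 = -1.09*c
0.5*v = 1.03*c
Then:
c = -1.57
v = -3.23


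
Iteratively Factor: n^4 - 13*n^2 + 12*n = (n)*(n^3 - 13*n + 12) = n*(n - 1)*(n^2 + n - 12) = n*(n - 3)*(n - 1)*(n + 4)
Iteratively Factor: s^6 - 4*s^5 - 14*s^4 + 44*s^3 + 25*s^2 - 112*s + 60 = (s - 1)*(s^5 - 3*s^4 - 17*s^3 + 27*s^2 + 52*s - 60) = (s - 1)^2*(s^4 - 2*s^3 - 19*s^2 + 8*s + 60) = (s - 2)*(s - 1)^2*(s^3 - 19*s - 30) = (s - 2)*(s - 1)^2*(s + 2)*(s^2 - 2*s - 15) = (s - 5)*(s - 2)*(s - 1)^2*(s + 2)*(s + 3)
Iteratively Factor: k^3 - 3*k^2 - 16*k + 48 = (k - 3)*(k^2 - 16) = (k - 3)*(k + 4)*(k - 4)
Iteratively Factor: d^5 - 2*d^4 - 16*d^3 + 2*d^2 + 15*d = (d)*(d^4 - 2*d^3 - 16*d^2 + 2*d + 15) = d*(d - 5)*(d^3 + 3*d^2 - d - 3) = d*(d - 5)*(d + 3)*(d^2 - 1) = d*(d - 5)*(d - 1)*(d + 3)*(d + 1)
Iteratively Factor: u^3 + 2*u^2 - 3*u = (u + 3)*(u^2 - u) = u*(u + 3)*(u - 1)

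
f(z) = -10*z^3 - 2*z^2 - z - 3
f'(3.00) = -283.00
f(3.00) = -294.00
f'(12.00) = -4369.00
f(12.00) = -17583.00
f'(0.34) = -5.83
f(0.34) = -3.96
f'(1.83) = -108.79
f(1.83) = -72.81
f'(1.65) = -89.28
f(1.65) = -55.02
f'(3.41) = -363.48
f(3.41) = -426.18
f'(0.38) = -6.85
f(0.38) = -4.22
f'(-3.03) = -264.31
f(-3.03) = 259.85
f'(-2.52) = -181.43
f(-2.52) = 146.85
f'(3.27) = -334.87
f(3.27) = -377.31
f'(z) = -30*z^2 - 4*z - 1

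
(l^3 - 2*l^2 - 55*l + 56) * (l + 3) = l^4 + l^3 - 61*l^2 - 109*l + 168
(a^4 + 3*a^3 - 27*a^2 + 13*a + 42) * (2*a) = 2*a^5 + 6*a^4 - 54*a^3 + 26*a^2 + 84*a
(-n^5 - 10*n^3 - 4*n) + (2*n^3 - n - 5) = -n^5 - 8*n^3 - 5*n - 5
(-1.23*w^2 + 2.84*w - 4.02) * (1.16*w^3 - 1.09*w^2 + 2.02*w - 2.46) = -1.4268*w^5 + 4.6351*w^4 - 10.2434*w^3 + 13.1444*w^2 - 15.1068*w + 9.8892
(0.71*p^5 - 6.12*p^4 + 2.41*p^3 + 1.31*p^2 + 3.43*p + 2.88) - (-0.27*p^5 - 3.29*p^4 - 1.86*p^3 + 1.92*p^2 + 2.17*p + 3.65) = 0.98*p^5 - 2.83*p^4 + 4.27*p^3 - 0.61*p^2 + 1.26*p - 0.77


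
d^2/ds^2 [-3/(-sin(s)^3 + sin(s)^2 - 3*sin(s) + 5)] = 3*(-9*sin(s)^6 + 11*sin(s)^5 + 2*sin(s)^4 - 52*sin(s)^3 + 35*sin(s)^2 - 3*sin(s) + 8)/(sin(s)^3 - sin(s)^2 + 3*sin(s) - 5)^3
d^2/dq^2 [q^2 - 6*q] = 2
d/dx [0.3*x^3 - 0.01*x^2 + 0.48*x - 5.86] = 0.9*x^2 - 0.02*x + 0.48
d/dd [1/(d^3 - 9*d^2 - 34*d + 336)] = (-3*d^2 + 18*d + 34)/(d^3 - 9*d^2 - 34*d + 336)^2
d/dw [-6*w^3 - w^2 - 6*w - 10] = -18*w^2 - 2*w - 6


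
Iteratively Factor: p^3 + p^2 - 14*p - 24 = (p + 3)*(p^2 - 2*p - 8) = (p - 4)*(p + 3)*(p + 2)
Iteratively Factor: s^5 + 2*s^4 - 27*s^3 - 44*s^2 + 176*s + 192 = (s + 1)*(s^4 + s^3 - 28*s^2 - 16*s + 192) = (s - 4)*(s + 1)*(s^3 + 5*s^2 - 8*s - 48) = (s - 4)*(s - 3)*(s + 1)*(s^2 + 8*s + 16) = (s - 4)*(s - 3)*(s + 1)*(s + 4)*(s + 4)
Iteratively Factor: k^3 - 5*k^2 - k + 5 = (k + 1)*(k^2 - 6*k + 5) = (k - 5)*(k + 1)*(k - 1)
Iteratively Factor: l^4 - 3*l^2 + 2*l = (l + 2)*(l^3 - 2*l^2 + l) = l*(l + 2)*(l^2 - 2*l + 1) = l*(l - 1)*(l + 2)*(l - 1)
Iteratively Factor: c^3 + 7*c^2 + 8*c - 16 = (c + 4)*(c^2 + 3*c - 4) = (c + 4)^2*(c - 1)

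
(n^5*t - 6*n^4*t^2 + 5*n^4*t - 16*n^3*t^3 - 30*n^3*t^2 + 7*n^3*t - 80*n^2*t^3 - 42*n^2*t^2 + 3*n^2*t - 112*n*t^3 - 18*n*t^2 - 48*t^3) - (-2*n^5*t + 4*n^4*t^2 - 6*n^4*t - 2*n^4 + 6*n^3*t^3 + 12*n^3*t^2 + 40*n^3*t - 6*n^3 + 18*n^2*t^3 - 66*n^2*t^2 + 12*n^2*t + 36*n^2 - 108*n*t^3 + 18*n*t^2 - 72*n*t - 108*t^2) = 3*n^5*t - 10*n^4*t^2 + 11*n^4*t + 2*n^4 - 22*n^3*t^3 - 42*n^3*t^2 - 33*n^3*t + 6*n^3 - 98*n^2*t^3 + 24*n^2*t^2 - 9*n^2*t - 36*n^2 - 4*n*t^3 - 36*n*t^2 + 72*n*t - 48*t^3 + 108*t^2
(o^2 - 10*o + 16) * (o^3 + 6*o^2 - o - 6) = o^5 - 4*o^4 - 45*o^3 + 100*o^2 + 44*o - 96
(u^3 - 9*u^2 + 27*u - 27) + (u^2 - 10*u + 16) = u^3 - 8*u^2 + 17*u - 11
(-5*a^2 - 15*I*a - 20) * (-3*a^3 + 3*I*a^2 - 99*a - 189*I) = 15*a^5 + 30*I*a^4 + 600*a^3 + 2370*I*a^2 - 855*a + 3780*I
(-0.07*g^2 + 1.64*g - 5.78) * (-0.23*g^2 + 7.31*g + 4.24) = 0.0161*g^4 - 0.8889*g^3 + 13.021*g^2 - 35.2982*g - 24.5072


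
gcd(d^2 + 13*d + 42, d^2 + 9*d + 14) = d + 7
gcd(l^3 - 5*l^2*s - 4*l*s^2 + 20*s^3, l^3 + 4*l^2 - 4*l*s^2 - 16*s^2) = -l^2 + 4*s^2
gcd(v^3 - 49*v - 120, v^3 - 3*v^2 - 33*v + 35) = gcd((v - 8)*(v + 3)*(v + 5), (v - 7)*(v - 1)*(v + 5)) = v + 5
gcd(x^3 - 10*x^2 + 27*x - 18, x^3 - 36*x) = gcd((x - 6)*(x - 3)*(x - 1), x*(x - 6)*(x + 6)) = x - 6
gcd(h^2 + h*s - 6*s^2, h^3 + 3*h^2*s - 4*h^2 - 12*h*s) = h + 3*s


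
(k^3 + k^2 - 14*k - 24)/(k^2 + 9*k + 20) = (k^3 + k^2 - 14*k - 24)/(k^2 + 9*k + 20)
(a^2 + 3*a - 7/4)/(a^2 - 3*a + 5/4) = (2*a + 7)/(2*a - 5)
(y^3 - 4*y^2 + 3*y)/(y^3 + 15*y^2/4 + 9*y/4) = 4*(y^2 - 4*y + 3)/(4*y^2 + 15*y + 9)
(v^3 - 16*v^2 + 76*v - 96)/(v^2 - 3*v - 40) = (v^2 - 8*v + 12)/(v + 5)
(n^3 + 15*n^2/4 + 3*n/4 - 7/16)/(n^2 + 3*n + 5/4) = (8*n^2 + 26*n - 7)/(4*(2*n + 5))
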